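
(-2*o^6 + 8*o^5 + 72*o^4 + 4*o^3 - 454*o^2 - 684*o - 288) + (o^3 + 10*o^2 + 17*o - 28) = -2*o^6 + 8*o^5 + 72*o^4 + 5*o^3 - 444*o^2 - 667*o - 316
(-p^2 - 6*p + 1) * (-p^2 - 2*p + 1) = p^4 + 8*p^3 + 10*p^2 - 8*p + 1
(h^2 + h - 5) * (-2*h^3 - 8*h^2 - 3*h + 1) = -2*h^5 - 10*h^4 - h^3 + 38*h^2 + 16*h - 5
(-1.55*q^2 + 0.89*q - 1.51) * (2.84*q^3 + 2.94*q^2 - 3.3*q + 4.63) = -4.402*q^5 - 2.0294*q^4 + 3.4432*q^3 - 14.5529*q^2 + 9.1037*q - 6.9913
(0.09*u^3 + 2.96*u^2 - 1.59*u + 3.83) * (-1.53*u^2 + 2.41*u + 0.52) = -0.1377*u^5 - 4.3119*u^4 + 9.6131*u^3 - 8.1526*u^2 + 8.4035*u + 1.9916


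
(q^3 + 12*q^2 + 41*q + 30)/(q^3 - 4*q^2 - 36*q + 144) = (q^2 + 6*q + 5)/(q^2 - 10*q + 24)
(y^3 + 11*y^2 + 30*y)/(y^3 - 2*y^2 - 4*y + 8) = y*(y^2 + 11*y + 30)/(y^3 - 2*y^2 - 4*y + 8)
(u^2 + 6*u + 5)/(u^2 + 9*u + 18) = (u^2 + 6*u + 5)/(u^2 + 9*u + 18)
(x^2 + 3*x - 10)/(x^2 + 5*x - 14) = (x + 5)/(x + 7)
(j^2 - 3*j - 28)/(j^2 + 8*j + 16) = (j - 7)/(j + 4)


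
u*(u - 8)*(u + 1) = u^3 - 7*u^2 - 8*u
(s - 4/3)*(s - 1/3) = s^2 - 5*s/3 + 4/9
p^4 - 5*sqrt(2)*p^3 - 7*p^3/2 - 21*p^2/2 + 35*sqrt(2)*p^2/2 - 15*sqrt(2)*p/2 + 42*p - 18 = (p - 3)*(p - 1/2)*(p - 6*sqrt(2))*(p + sqrt(2))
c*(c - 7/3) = c^2 - 7*c/3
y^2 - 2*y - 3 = (y - 3)*(y + 1)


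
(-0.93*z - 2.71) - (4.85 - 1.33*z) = 0.4*z - 7.56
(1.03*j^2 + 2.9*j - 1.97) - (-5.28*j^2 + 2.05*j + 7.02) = 6.31*j^2 + 0.85*j - 8.99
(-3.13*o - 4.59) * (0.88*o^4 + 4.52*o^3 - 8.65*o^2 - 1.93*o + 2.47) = -2.7544*o^5 - 18.1868*o^4 + 6.3277*o^3 + 45.7444*o^2 + 1.1276*o - 11.3373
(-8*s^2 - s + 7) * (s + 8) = -8*s^3 - 65*s^2 - s + 56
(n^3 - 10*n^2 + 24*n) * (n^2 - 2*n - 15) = n^5 - 12*n^4 + 29*n^3 + 102*n^2 - 360*n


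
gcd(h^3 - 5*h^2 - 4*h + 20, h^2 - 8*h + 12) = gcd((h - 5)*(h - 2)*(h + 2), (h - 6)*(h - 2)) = h - 2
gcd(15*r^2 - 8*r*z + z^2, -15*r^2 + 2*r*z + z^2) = -3*r + z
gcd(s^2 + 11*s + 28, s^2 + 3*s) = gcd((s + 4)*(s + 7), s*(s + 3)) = 1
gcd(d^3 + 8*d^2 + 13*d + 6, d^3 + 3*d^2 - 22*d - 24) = d^2 + 7*d + 6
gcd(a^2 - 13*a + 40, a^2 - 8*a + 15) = a - 5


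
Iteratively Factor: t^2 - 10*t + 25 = (t - 5)*(t - 5)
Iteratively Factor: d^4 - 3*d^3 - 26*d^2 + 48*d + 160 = (d - 5)*(d^3 + 2*d^2 - 16*d - 32) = (d - 5)*(d + 4)*(d^2 - 2*d - 8) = (d - 5)*(d - 4)*(d + 4)*(d + 2)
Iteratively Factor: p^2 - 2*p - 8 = (p - 4)*(p + 2)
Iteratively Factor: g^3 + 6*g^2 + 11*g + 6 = (g + 2)*(g^2 + 4*g + 3) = (g + 1)*(g + 2)*(g + 3)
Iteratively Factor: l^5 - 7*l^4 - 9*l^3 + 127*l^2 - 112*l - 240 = (l + 4)*(l^4 - 11*l^3 + 35*l^2 - 13*l - 60) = (l - 5)*(l + 4)*(l^3 - 6*l^2 + 5*l + 12) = (l - 5)*(l - 3)*(l + 4)*(l^2 - 3*l - 4) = (l - 5)*(l - 3)*(l + 1)*(l + 4)*(l - 4)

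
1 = 1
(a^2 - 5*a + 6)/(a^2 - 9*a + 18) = (a - 2)/(a - 6)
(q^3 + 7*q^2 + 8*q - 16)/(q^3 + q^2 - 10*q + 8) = (q + 4)/(q - 2)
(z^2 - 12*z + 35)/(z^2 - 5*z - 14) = (z - 5)/(z + 2)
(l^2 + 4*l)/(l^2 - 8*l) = (l + 4)/(l - 8)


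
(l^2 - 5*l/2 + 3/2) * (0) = 0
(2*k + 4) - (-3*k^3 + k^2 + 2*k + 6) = 3*k^3 - k^2 - 2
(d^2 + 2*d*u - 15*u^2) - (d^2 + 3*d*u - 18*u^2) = -d*u + 3*u^2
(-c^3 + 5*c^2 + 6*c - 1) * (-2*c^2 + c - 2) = 2*c^5 - 11*c^4 - 5*c^3 - 2*c^2 - 13*c + 2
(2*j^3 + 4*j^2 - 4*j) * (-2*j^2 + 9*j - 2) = -4*j^5 + 10*j^4 + 40*j^3 - 44*j^2 + 8*j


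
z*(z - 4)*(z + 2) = z^3 - 2*z^2 - 8*z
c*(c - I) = c^2 - I*c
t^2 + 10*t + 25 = (t + 5)^2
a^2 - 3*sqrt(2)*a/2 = a*(a - 3*sqrt(2)/2)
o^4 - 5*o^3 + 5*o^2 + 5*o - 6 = (o - 3)*(o - 2)*(o - 1)*(o + 1)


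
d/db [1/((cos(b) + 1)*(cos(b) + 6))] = (2*cos(b) + 7)*sin(b)/((cos(b) + 1)^2*(cos(b) + 6)^2)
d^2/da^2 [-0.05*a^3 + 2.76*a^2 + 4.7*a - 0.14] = 5.52 - 0.3*a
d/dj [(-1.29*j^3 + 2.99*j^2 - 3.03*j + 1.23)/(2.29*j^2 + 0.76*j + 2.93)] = (-2.9541*j^4 - 1.9608*j^3 - 2.128*j^2 + 11.888*j - 9.8127)/(5.2441*j^4 + 3.4808*j^3 + 13.997*j^2 + 4.4536*j + 8.5849)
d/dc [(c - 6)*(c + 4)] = 2*c - 2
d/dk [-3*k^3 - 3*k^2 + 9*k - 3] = -9*k^2 - 6*k + 9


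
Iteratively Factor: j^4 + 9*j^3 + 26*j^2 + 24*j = (j + 3)*(j^3 + 6*j^2 + 8*j) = j*(j + 3)*(j^2 + 6*j + 8) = j*(j + 2)*(j + 3)*(j + 4)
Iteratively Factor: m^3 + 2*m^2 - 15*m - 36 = (m - 4)*(m^2 + 6*m + 9) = (m - 4)*(m + 3)*(m + 3)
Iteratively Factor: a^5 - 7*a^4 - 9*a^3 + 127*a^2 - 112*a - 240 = (a - 3)*(a^4 - 4*a^3 - 21*a^2 + 64*a + 80) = (a - 4)*(a - 3)*(a^3 - 21*a - 20) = (a - 5)*(a - 4)*(a - 3)*(a^2 + 5*a + 4) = (a - 5)*(a - 4)*(a - 3)*(a + 4)*(a + 1)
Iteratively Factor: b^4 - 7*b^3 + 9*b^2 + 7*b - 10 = (b - 2)*(b^3 - 5*b^2 - b + 5) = (b - 5)*(b - 2)*(b^2 - 1) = (b - 5)*(b - 2)*(b + 1)*(b - 1)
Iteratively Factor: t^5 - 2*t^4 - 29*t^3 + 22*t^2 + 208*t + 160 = (t + 1)*(t^4 - 3*t^3 - 26*t^2 + 48*t + 160) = (t - 5)*(t + 1)*(t^3 + 2*t^2 - 16*t - 32) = (t - 5)*(t + 1)*(t + 2)*(t^2 - 16) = (t - 5)*(t - 4)*(t + 1)*(t + 2)*(t + 4)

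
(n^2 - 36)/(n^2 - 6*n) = (n + 6)/n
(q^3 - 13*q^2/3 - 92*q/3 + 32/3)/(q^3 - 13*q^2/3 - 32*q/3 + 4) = (q^2 - 4*q - 32)/(q^2 - 4*q - 12)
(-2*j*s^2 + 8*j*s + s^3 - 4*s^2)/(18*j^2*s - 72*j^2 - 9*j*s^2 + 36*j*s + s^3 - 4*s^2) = s*(-2*j + s)/(18*j^2 - 9*j*s + s^2)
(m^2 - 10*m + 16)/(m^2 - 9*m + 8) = (m - 2)/(m - 1)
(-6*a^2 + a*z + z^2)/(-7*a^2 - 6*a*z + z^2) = (6*a^2 - a*z - z^2)/(7*a^2 + 6*a*z - z^2)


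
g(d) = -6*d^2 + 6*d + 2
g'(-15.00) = 186.00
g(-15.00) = -1438.00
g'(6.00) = -66.00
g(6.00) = -178.00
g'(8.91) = -100.92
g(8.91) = -420.87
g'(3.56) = -36.72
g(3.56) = -52.68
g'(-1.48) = 23.76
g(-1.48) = -20.02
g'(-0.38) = 10.56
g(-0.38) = -1.15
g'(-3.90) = 52.80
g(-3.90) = -112.66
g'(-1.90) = 28.80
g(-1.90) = -31.06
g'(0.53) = -0.36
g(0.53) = 3.49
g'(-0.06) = 6.72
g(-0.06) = 1.62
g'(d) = 6 - 12*d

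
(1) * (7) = 7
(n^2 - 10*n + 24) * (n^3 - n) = n^5 - 10*n^4 + 23*n^3 + 10*n^2 - 24*n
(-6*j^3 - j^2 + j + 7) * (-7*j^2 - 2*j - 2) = 42*j^5 + 19*j^4 + 7*j^3 - 49*j^2 - 16*j - 14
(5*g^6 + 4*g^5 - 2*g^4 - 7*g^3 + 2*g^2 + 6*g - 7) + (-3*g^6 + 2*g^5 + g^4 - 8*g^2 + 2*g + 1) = 2*g^6 + 6*g^5 - g^4 - 7*g^3 - 6*g^2 + 8*g - 6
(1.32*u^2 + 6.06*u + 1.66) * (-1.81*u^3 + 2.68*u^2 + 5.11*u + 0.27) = -2.3892*u^5 - 7.431*u^4 + 19.9814*u^3 + 35.7718*u^2 + 10.1188*u + 0.4482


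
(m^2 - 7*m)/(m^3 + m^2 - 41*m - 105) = m/(m^2 + 8*m + 15)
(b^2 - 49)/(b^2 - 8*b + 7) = (b + 7)/(b - 1)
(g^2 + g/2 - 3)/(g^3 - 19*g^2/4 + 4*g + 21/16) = 8*(g + 2)/(8*g^2 - 26*g - 7)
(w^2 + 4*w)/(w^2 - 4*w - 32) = w/(w - 8)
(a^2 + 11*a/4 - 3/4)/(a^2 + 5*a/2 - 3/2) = (4*a - 1)/(2*(2*a - 1))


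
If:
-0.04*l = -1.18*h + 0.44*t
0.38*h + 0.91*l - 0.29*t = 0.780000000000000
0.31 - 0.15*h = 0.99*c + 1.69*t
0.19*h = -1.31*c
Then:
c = -0.01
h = 0.10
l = 0.87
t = 0.18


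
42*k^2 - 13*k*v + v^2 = (-7*k + v)*(-6*k + v)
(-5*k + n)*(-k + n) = 5*k^2 - 6*k*n + n^2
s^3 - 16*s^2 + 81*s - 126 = (s - 7)*(s - 6)*(s - 3)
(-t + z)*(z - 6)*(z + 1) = -t*z^2 + 5*t*z + 6*t + z^3 - 5*z^2 - 6*z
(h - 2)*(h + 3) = h^2 + h - 6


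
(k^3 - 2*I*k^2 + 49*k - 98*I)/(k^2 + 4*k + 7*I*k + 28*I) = (k^2 - 9*I*k - 14)/(k + 4)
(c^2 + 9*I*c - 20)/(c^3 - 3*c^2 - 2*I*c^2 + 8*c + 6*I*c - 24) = (c^2 + 9*I*c - 20)/(c^3 + c^2*(-3 - 2*I) + c*(8 + 6*I) - 24)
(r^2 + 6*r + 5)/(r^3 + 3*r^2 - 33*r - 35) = (r + 5)/(r^2 + 2*r - 35)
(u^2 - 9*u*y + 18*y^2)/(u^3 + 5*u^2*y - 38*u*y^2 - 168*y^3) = (u - 3*y)/(u^2 + 11*u*y + 28*y^2)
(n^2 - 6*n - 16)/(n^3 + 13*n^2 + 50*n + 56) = (n - 8)/(n^2 + 11*n + 28)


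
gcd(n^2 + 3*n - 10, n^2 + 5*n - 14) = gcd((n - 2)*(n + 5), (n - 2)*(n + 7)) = n - 2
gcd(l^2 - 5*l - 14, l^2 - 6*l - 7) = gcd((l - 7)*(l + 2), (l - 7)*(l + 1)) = l - 7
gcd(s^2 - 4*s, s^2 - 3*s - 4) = s - 4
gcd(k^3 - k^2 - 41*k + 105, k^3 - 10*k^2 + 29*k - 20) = k - 5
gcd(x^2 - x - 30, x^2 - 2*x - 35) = x + 5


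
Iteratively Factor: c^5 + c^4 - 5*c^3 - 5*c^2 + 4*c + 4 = (c + 1)*(c^4 - 5*c^2 + 4) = (c - 1)*(c + 1)*(c^3 + c^2 - 4*c - 4) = (c - 2)*(c - 1)*(c + 1)*(c^2 + 3*c + 2) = (c - 2)*(c - 1)*(c + 1)*(c + 2)*(c + 1)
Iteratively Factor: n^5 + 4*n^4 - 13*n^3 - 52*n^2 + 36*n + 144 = (n + 2)*(n^4 + 2*n^3 - 17*n^2 - 18*n + 72) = (n + 2)*(n + 4)*(n^3 - 2*n^2 - 9*n + 18) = (n + 2)*(n + 3)*(n + 4)*(n^2 - 5*n + 6) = (n - 3)*(n + 2)*(n + 3)*(n + 4)*(n - 2)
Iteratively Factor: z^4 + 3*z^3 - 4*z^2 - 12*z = (z)*(z^3 + 3*z^2 - 4*z - 12) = z*(z + 2)*(z^2 + z - 6) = z*(z + 2)*(z + 3)*(z - 2)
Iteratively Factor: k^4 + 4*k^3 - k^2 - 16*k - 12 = (k + 2)*(k^3 + 2*k^2 - 5*k - 6) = (k + 2)*(k + 3)*(k^2 - k - 2) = (k + 1)*(k + 2)*(k + 3)*(k - 2)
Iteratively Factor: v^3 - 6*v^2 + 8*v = (v - 2)*(v^2 - 4*v) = v*(v - 2)*(v - 4)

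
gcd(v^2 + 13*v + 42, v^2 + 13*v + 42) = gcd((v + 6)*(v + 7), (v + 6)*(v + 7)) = v^2 + 13*v + 42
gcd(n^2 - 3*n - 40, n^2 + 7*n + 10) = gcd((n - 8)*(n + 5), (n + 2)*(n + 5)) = n + 5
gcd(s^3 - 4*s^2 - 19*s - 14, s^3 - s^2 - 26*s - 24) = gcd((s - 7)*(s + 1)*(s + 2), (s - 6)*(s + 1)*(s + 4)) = s + 1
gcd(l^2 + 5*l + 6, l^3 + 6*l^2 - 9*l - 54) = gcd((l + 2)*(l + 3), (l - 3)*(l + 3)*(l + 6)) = l + 3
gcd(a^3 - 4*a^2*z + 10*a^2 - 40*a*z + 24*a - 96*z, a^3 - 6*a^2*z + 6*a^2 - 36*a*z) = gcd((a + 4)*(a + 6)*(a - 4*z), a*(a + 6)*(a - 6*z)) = a + 6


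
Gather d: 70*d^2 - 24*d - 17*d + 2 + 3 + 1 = 70*d^2 - 41*d + 6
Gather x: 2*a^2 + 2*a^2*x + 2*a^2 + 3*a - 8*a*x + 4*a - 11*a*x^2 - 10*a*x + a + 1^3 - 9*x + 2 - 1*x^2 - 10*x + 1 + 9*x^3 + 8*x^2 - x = 4*a^2 + 8*a + 9*x^3 + x^2*(7 - 11*a) + x*(2*a^2 - 18*a - 20) + 4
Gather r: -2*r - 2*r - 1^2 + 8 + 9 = 16 - 4*r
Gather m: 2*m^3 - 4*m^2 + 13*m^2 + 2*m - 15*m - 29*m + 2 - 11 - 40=2*m^3 + 9*m^2 - 42*m - 49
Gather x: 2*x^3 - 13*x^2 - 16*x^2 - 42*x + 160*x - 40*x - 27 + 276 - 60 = 2*x^3 - 29*x^2 + 78*x + 189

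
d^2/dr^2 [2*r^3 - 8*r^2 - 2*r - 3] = 12*r - 16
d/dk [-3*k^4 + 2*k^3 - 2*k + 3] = -12*k^3 + 6*k^2 - 2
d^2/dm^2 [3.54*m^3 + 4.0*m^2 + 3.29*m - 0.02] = 21.24*m + 8.0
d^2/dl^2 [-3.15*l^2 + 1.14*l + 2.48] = -6.30000000000000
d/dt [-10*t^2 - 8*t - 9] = -20*t - 8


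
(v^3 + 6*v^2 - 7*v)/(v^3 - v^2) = (v + 7)/v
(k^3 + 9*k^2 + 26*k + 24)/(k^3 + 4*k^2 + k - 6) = (k + 4)/(k - 1)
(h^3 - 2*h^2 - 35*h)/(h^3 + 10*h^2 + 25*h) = (h - 7)/(h + 5)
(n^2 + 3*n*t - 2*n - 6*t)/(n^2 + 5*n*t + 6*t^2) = (n - 2)/(n + 2*t)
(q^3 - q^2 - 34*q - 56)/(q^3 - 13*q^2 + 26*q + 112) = (q + 4)/(q - 8)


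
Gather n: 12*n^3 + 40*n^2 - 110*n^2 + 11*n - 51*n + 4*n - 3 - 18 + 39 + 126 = 12*n^3 - 70*n^2 - 36*n + 144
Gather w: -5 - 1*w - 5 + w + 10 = 0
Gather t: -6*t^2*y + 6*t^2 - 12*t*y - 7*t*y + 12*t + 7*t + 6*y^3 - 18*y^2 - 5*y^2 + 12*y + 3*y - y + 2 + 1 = t^2*(6 - 6*y) + t*(19 - 19*y) + 6*y^3 - 23*y^2 + 14*y + 3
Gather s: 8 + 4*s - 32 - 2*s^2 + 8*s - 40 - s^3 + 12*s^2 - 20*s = -s^3 + 10*s^2 - 8*s - 64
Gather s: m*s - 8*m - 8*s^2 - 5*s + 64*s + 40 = -8*m - 8*s^2 + s*(m + 59) + 40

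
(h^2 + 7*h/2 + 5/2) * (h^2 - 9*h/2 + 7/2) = h^4 - h^3 - 39*h^2/4 + h + 35/4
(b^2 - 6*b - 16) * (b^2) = b^4 - 6*b^3 - 16*b^2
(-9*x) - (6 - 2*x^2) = 2*x^2 - 9*x - 6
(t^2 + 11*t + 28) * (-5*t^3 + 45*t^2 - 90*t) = -5*t^5 - 10*t^4 + 265*t^3 + 270*t^2 - 2520*t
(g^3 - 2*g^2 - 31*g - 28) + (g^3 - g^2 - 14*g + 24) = 2*g^3 - 3*g^2 - 45*g - 4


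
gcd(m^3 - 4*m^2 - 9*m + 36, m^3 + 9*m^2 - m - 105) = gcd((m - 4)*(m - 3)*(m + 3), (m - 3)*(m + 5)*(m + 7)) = m - 3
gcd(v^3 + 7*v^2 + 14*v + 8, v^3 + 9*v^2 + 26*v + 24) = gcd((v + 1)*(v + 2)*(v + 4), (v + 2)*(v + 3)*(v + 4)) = v^2 + 6*v + 8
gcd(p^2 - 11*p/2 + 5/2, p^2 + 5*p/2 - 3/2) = p - 1/2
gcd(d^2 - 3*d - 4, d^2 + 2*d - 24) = d - 4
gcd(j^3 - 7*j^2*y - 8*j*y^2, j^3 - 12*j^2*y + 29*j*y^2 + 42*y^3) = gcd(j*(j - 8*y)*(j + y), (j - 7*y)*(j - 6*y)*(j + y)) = j + y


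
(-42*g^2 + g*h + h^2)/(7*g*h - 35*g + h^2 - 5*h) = (-6*g + h)/(h - 5)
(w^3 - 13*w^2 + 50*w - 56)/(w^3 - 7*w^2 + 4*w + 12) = (w^2 - 11*w + 28)/(w^2 - 5*w - 6)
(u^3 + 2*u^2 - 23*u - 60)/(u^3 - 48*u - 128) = (u^2 - 2*u - 15)/(u^2 - 4*u - 32)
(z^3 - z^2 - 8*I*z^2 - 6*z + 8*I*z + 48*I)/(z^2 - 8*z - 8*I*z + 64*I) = (z^2 - z - 6)/(z - 8)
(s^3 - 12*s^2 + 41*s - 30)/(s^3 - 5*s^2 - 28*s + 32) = (s^2 - 11*s + 30)/(s^2 - 4*s - 32)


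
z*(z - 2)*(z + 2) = z^3 - 4*z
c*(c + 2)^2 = c^3 + 4*c^2 + 4*c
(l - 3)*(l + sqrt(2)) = l^2 - 3*l + sqrt(2)*l - 3*sqrt(2)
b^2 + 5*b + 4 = (b + 1)*(b + 4)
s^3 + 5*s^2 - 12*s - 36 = (s - 3)*(s + 2)*(s + 6)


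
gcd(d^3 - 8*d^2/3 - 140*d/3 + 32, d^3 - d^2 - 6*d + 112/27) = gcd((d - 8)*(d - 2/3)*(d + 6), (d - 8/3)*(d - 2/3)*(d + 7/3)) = d - 2/3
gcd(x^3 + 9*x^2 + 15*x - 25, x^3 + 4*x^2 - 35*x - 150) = x^2 + 10*x + 25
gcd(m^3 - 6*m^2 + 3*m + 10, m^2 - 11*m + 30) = m - 5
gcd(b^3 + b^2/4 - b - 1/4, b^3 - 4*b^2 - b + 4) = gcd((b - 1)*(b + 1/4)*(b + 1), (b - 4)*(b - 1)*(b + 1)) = b^2 - 1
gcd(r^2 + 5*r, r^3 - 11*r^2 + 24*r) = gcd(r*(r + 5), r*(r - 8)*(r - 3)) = r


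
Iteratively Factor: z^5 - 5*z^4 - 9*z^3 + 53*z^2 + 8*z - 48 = (z - 1)*(z^4 - 4*z^3 - 13*z^2 + 40*z + 48) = (z - 1)*(z + 3)*(z^3 - 7*z^2 + 8*z + 16) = (z - 1)*(z + 1)*(z + 3)*(z^2 - 8*z + 16) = (z - 4)*(z - 1)*(z + 1)*(z + 3)*(z - 4)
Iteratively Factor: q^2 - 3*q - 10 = (q + 2)*(q - 5)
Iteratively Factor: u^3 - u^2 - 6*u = (u)*(u^2 - u - 6) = u*(u + 2)*(u - 3)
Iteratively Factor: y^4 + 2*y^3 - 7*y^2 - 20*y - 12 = (y + 1)*(y^3 + y^2 - 8*y - 12) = (y + 1)*(y + 2)*(y^2 - y - 6) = (y - 3)*(y + 1)*(y + 2)*(y + 2)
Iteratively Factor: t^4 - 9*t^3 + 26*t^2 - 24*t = (t)*(t^3 - 9*t^2 + 26*t - 24) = t*(t - 4)*(t^2 - 5*t + 6) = t*(t - 4)*(t - 3)*(t - 2)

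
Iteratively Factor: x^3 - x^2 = (x)*(x^2 - x) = x^2*(x - 1)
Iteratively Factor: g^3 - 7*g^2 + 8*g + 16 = (g - 4)*(g^2 - 3*g - 4) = (g - 4)^2*(g + 1)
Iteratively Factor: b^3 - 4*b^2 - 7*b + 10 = (b + 2)*(b^2 - 6*b + 5) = (b - 1)*(b + 2)*(b - 5)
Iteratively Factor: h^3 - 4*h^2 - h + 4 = (h - 4)*(h^2 - 1) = (h - 4)*(h - 1)*(h + 1)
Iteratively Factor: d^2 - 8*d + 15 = (d - 3)*(d - 5)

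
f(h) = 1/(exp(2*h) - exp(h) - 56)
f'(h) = (-2*exp(2*h) + exp(h))/(exp(2*h) - exp(h) - 56)^2 = (1 - 2*exp(h))*exp(h)/(-exp(2*h) + exp(h) + 56)^2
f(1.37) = -0.02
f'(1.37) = -0.01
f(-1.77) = -0.02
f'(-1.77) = 0.00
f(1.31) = -0.02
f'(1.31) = -0.01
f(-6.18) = -0.02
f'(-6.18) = 0.00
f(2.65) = 0.01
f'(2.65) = -0.02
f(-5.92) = -0.02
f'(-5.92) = 0.00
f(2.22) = 0.05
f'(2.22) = -0.42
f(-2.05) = -0.02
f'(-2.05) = 0.00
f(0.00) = -0.02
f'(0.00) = 0.00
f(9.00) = 0.00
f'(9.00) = 0.00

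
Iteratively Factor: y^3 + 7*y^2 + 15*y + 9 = (y + 3)*(y^2 + 4*y + 3) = (y + 1)*(y + 3)*(y + 3)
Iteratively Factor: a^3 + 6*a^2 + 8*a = (a + 2)*(a^2 + 4*a) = (a + 2)*(a + 4)*(a)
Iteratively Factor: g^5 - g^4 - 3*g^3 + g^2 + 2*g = (g - 2)*(g^4 + g^3 - g^2 - g) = (g - 2)*(g + 1)*(g^3 - g) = (g - 2)*(g + 1)^2*(g^2 - g) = g*(g - 2)*(g + 1)^2*(g - 1)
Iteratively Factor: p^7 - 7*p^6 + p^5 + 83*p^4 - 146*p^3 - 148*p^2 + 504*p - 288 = (p - 4)*(p^6 - 3*p^5 - 11*p^4 + 39*p^3 + 10*p^2 - 108*p + 72) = (p - 4)*(p - 3)*(p^5 - 11*p^3 + 6*p^2 + 28*p - 24) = (p - 4)*(p - 3)*(p + 2)*(p^4 - 2*p^3 - 7*p^2 + 20*p - 12) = (p - 4)*(p - 3)*(p + 2)*(p + 3)*(p^3 - 5*p^2 + 8*p - 4) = (p - 4)*(p - 3)*(p - 1)*(p + 2)*(p + 3)*(p^2 - 4*p + 4) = (p - 4)*(p - 3)*(p - 2)*(p - 1)*(p + 2)*(p + 3)*(p - 2)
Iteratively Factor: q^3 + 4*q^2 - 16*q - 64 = (q + 4)*(q^2 - 16) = (q + 4)^2*(q - 4)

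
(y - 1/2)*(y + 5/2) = y^2 + 2*y - 5/4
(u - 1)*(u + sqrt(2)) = u^2 - u + sqrt(2)*u - sqrt(2)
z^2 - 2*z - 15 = (z - 5)*(z + 3)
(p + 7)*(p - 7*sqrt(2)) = p^2 - 7*sqrt(2)*p + 7*p - 49*sqrt(2)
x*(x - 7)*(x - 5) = x^3 - 12*x^2 + 35*x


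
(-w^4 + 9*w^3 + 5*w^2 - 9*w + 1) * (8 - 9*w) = 9*w^5 - 89*w^4 + 27*w^3 + 121*w^2 - 81*w + 8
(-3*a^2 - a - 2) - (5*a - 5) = -3*a^2 - 6*a + 3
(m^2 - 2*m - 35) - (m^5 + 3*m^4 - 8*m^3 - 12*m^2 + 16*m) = -m^5 - 3*m^4 + 8*m^3 + 13*m^2 - 18*m - 35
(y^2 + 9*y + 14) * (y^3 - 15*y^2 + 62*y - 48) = y^5 - 6*y^4 - 59*y^3 + 300*y^2 + 436*y - 672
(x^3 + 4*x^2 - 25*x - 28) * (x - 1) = x^4 + 3*x^3 - 29*x^2 - 3*x + 28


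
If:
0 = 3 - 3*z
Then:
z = 1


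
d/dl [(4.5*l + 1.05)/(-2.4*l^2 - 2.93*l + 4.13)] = (10.8*l^2 + 5.04*l + 21.6615)/(5.76*l^4 + 14.064*l^3 - 11.2391*l^2 - 24.2018*l + 17.0569)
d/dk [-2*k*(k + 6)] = -4*k - 12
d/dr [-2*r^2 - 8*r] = -4*r - 8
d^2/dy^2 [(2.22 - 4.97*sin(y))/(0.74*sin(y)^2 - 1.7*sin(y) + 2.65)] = (2.72157199999999*sin(y)^5 + 1.389572*sin(y)^4 - 55.541884*sin(y)^3 + 40.681762*sin(y)^2 + 66.621185*sin(y) - 40.65494)/(0.74*sin(y)^2 - 1.7*sin(y) + 2.65)^3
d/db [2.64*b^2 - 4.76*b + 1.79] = 5.28*b - 4.76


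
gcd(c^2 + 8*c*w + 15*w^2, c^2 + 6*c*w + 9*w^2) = c + 3*w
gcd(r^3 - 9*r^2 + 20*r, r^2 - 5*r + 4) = r - 4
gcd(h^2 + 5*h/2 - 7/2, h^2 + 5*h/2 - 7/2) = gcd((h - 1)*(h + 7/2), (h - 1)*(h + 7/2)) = h^2 + 5*h/2 - 7/2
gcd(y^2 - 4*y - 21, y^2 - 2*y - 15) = y + 3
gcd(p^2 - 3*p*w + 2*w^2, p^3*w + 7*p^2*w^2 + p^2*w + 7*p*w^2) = 1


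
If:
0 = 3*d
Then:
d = 0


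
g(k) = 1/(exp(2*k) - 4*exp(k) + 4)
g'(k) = (-2*exp(2*k) + 4*exp(k))/(exp(2*k) - 4*exp(k) + 4)^2 = 2*(2 - exp(k))*exp(k)/(exp(2*k) - 4*exp(k) + 4)^2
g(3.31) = 0.00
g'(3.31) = -0.00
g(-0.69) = 0.45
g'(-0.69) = 0.30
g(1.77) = 0.07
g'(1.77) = -0.20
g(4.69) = 0.00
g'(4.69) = -0.00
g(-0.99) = 0.38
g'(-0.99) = 0.17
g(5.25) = 0.00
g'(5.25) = -0.00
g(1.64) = 0.10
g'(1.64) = -0.33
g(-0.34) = 0.60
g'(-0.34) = 0.67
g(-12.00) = 0.25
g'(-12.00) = 0.00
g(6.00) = 0.00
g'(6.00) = 0.00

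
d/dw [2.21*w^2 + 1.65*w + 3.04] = 4.42*w + 1.65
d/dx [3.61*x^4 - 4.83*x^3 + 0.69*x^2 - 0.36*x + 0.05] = 14.44*x^3 - 14.49*x^2 + 1.38*x - 0.36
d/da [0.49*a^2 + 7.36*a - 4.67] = 0.98*a + 7.36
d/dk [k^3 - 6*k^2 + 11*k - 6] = 3*k^2 - 12*k + 11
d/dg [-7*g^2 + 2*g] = 2 - 14*g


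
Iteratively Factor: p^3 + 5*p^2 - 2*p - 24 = (p + 3)*(p^2 + 2*p - 8) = (p + 3)*(p + 4)*(p - 2)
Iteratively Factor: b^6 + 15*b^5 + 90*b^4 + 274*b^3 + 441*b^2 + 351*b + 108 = (b + 3)*(b^5 + 12*b^4 + 54*b^3 + 112*b^2 + 105*b + 36) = (b + 1)*(b + 3)*(b^4 + 11*b^3 + 43*b^2 + 69*b + 36) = (b + 1)*(b + 3)^2*(b^3 + 8*b^2 + 19*b + 12) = (b + 1)*(b + 3)^3*(b^2 + 5*b + 4) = (b + 1)*(b + 3)^3*(b + 4)*(b + 1)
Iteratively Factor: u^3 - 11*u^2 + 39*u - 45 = (u - 5)*(u^2 - 6*u + 9) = (u - 5)*(u - 3)*(u - 3)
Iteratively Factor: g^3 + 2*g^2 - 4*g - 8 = (g + 2)*(g^2 - 4) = (g + 2)^2*(g - 2)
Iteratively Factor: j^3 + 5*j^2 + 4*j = (j + 4)*(j^2 + j) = (j + 1)*(j + 4)*(j)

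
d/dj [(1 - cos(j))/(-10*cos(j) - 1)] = -11*sin(j)/(10*cos(j) + 1)^2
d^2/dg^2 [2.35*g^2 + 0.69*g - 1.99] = 4.70000000000000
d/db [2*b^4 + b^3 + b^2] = b*(8*b^2 + 3*b + 2)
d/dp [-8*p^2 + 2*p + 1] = 2 - 16*p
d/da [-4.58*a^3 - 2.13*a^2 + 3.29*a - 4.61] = -13.74*a^2 - 4.26*a + 3.29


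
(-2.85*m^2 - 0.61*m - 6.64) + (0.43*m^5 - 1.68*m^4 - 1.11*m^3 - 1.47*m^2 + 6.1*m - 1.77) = 0.43*m^5 - 1.68*m^4 - 1.11*m^3 - 4.32*m^2 + 5.49*m - 8.41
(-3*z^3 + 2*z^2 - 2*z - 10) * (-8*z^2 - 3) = 24*z^5 - 16*z^4 + 25*z^3 + 74*z^2 + 6*z + 30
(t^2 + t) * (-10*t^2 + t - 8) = -10*t^4 - 9*t^3 - 7*t^2 - 8*t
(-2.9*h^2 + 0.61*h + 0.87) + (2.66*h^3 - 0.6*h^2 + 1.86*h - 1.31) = 2.66*h^3 - 3.5*h^2 + 2.47*h - 0.44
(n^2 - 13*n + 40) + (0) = n^2 - 13*n + 40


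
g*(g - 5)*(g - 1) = g^3 - 6*g^2 + 5*g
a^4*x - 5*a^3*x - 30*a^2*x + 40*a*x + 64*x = (a - 8)*(a - 2)*(a + 4)*(a*x + x)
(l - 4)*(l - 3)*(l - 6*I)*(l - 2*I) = l^4 - 7*l^3 - 8*I*l^3 + 56*I*l^2 + 84*l - 96*I*l - 144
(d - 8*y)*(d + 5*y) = d^2 - 3*d*y - 40*y^2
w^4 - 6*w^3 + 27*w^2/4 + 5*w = w*(w - 4)*(w - 5/2)*(w + 1/2)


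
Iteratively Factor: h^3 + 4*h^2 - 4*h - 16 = (h + 4)*(h^2 - 4) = (h + 2)*(h + 4)*(h - 2)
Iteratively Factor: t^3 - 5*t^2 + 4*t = (t - 4)*(t^2 - t) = (t - 4)*(t - 1)*(t)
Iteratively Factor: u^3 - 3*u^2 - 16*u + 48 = (u - 4)*(u^2 + u - 12) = (u - 4)*(u - 3)*(u + 4)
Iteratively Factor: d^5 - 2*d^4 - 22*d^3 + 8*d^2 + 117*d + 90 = (d - 5)*(d^4 + 3*d^3 - 7*d^2 - 27*d - 18) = (d - 5)*(d - 3)*(d^3 + 6*d^2 + 11*d + 6) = (d - 5)*(d - 3)*(d + 3)*(d^2 + 3*d + 2) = (d - 5)*(d - 3)*(d + 2)*(d + 3)*(d + 1)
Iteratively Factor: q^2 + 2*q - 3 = (q - 1)*(q + 3)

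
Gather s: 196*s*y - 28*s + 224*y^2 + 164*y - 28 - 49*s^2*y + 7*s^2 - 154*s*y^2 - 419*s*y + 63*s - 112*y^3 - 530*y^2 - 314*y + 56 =s^2*(7 - 49*y) + s*(-154*y^2 - 223*y + 35) - 112*y^3 - 306*y^2 - 150*y + 28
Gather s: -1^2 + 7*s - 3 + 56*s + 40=63*s + 36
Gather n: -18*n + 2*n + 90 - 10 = 80 - 16*n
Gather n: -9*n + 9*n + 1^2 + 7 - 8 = 0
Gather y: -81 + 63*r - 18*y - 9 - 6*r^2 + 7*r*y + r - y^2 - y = -6*r^2 + 64*r - y^2 + y*(7*r - 19) - 90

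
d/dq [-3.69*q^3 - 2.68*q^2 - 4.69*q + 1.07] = -11.07*q^2 - 5.36*q - 4.69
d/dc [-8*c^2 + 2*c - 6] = 2 - 16*c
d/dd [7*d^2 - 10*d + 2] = 14*d - 10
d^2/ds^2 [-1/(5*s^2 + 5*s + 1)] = 10*(5*s^2 + 5*s - 5*(2*s + 1)^2 + 1)/(5*s^2 + 5*s + 1)^3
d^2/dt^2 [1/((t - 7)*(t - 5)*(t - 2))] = 2*(6*t^4 - 112*t^3 + 765*t^2 - 2268*t + 2501)/(t^9 - 42*t^8 + 765*t^7 - 7910*t^6 + 51015*t^5 - 212142*t^4 + 566999*t^3 - 936810*t^2 + 867300*t - 343000)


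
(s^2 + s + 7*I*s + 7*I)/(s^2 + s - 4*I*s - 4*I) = (s + 7*I)/(s - 4*I)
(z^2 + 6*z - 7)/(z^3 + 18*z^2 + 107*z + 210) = (z - 1)/(z^2 + 11*z + 30)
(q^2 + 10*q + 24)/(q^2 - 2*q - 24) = (q + 6)/(q - 6)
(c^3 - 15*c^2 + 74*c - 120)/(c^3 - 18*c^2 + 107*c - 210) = (c - 4)/(c - 7)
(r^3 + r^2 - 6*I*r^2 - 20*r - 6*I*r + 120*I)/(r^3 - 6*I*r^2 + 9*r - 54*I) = (r^2 + r - 20)/(r^2 + 9)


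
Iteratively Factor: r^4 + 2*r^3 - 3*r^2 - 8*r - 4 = (r + 1)*(r^3 + r^2 - 4*r - 4) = (r + 1)*(r + 2)*(r^2 - r - 2) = (r - 2)*(r + 1)*(r + 2)*(r + 1)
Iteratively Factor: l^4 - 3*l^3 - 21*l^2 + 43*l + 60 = (l + 1)*(l^3 - 4*l^2 - 17*l + 60) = (l + 1)*(l + 4)*(l^2 - 8*l + 15) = (l - 3)*(l + 1)*(l + 4)*(l - 5)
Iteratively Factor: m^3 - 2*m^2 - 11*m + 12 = (m + 3)*(m^2 - 5*m + 4) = (m - 4)*(m + 3)*(m - 1)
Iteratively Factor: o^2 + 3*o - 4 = (o - 1)*(o + 4)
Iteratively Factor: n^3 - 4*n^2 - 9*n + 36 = (n - 4)*(n^2 - 9) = (n - 4)*(n + 3)*(n - 3)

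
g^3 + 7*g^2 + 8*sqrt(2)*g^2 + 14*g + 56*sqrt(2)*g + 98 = (g + 7)*(g + sqrt(2))*(g + 7*sqrt(2))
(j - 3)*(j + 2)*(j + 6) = j^3 + 5*j^2 - 12*j - 36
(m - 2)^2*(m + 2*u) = m^3 + 2*m^2*u - 4*m^2 - 8*m*u + 4*m + 8*u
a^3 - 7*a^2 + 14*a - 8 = (a - 4)*(a - 2)*(a - 1)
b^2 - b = b*(b - 1)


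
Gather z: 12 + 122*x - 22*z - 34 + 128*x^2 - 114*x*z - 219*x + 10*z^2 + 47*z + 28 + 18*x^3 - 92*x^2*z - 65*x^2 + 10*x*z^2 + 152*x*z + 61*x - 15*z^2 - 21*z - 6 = 18*x^3 + 63*x^2 - 36*x + z^2*(10*x - 5) + z*(-92*x^2 + 38*x + 4)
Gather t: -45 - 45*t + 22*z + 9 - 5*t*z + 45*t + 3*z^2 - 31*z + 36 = -5*t*z + 3*z^2 - 9*z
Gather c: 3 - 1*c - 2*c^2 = -2*c^2 - c + 3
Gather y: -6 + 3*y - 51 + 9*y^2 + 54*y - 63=9*y^2 + 57*y - 120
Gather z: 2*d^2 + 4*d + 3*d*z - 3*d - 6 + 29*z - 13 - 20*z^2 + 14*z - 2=2*d^2 + d - 20*z^2 + z*(3*d + 43) - 21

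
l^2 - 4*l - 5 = (l - 5)*(l + 1)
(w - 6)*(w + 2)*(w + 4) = w^3 - 28*w - 48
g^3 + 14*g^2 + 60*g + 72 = (g + 2)*(g + 6)^2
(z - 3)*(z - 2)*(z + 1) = z^3 - 4*z^2 + z + 6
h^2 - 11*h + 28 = (h - 7)*(h - 4)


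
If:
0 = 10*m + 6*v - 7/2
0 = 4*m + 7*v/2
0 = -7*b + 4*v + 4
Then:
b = -12/77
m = 49/44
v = -14/11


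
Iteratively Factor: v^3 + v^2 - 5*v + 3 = (v - 1)*(v^2 + 2*v - 3) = (v - 1)^2*(v + 3)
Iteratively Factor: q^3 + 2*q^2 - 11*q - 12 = (q + 4)*(q^2 - 2*q - 3) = (q - 3)*(q + 4)*(q + 1)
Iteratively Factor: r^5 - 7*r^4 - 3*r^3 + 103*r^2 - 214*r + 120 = (r - 3)*(r^4 - 4*r^3 - 15*r^2 + 58*r - 40) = (r - 3)*(r - 1)*(r^3 - 3*r^2 - 18*r + 40) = (r - 3)*(r - 1)*(r + 4)*(r^2 - 7*r + 10) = (r - 5)*(r - 3)*(r - 1)*(r + 4)*(r - 2)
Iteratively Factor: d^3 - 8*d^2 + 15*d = (d)*(d^2 - 8*d + 15) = d*(d - 3)*(d - 5)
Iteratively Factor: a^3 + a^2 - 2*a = (a)*(a^2 + a - 2) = a*(a + 2)*(a - 1)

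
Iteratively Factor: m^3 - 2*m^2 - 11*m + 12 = (m - 1)*(m^2 - m - 12) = (m - 4)*(m - 1)*(m + 3)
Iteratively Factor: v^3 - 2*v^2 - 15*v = (v)*(v^2 - 2*v - 15) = v*(v - 5)*(v + 3)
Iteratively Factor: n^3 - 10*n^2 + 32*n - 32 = (n - 2)*(n^2 - 8*n + 16) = (n - 4)*(n - 2)*(n - 4)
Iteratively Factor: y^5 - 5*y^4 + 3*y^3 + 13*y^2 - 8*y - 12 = (y - 3)*(y^4 - 2*y^3 - 3*y^2 + 4*y + 4) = (y - 3)*(y + 1)*(y^3 - 3*y^2 + 4) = (y - 3)*(y - 2)*(y + 1)*(y^2 - y - 2) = (y - 3)*(y - 2)^2*(y + 1)*(y + 1)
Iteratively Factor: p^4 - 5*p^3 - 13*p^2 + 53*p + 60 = (p + 3)*(p^3 - 8*p^2 + 11*p + 20) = (p - 5)*(p + 3)*(p^2 - 3*p - 4) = (p - 5)*(p + 1)*(p + 3)*(p - 4)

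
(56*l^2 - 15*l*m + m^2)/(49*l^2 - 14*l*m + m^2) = (8*l - m)/(7*l - m)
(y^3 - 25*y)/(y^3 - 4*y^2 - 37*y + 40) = y*(y - 5)/(y^2 - 9*y + 8)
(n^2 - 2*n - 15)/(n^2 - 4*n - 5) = (n + 3)/(n + 1)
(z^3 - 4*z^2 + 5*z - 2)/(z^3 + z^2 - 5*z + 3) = (z - 2)/(z + 3)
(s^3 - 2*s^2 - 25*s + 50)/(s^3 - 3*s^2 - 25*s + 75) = (s - 2)/(s - 3)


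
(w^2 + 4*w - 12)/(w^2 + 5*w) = (w^2 + 4*w - 12)/(w*(w + 5))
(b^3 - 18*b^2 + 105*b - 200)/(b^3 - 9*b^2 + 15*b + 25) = (b - 8)/(b + 1)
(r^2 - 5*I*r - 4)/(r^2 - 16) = (r^2 - 5*I*r - 4)/(r^2 - 16)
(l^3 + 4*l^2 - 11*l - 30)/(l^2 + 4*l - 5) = (l^2 - l - 6)/(l - 1)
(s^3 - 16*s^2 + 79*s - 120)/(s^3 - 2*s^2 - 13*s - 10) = (s^2 - 11*s + 24)/(s^2 + 3*s + 2)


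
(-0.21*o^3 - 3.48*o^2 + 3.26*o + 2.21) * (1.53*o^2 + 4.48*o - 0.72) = -0.3213*o^5 - 6.2652*o^4 - 10.4514*o^3 + 20.4917*o^2 + 7.5536*o - 1.5912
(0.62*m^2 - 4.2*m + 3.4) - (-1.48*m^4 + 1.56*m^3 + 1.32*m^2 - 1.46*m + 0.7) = 1.48*m^4 - 1.56*m^3 - 0.7*m^2 - 2.74*m + 2.7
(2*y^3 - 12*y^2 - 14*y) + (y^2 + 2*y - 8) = 2*y^3 - 11*y^2 - 12*y - 8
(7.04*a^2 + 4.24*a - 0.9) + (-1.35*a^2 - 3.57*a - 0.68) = 5.69*a^2 + 0.67*a - 1.58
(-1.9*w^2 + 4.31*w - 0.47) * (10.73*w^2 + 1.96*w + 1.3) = -20.387*w^4 + 42.5223*w^3 + 0.9345*w^2 + 4.6818*w - 0.611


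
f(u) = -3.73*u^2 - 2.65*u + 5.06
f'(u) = -7.46*u - 2.65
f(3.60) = -52.82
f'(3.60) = -29.51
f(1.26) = -4.20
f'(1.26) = -12.05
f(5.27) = -112.50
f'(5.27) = -41.96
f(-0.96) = 4.17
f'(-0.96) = 4.51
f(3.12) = -39.52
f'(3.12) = -25.93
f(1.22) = -3.72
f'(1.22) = -11.75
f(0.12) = 4.69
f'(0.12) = -3.55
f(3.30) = -44.30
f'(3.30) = -27.27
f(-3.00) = -20.56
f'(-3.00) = 19.73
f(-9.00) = -273.22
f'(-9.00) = 64.49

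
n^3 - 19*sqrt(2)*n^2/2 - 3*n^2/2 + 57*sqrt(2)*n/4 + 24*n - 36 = (n - 3/2)*(n - 8*sqrt(2))*(n - 3*sqrt(2)/2)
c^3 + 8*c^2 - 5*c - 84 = (c - 3)*(c + 4)*(c + 7)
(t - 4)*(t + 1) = t^2 - 3*t - 4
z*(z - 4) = z^2 - 4*z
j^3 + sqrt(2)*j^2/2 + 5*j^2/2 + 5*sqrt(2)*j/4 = j*(j + 5/2)*(j + sqrt(2)/2)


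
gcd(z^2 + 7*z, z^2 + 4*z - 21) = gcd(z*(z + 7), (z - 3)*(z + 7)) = z + 7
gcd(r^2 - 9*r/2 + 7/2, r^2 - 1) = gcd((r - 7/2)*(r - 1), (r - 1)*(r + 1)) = r - 1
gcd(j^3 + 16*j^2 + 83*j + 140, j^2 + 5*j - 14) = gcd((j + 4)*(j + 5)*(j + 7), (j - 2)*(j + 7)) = j + 7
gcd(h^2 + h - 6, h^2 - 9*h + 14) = h - 2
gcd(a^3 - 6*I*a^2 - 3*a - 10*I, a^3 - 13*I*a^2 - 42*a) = 1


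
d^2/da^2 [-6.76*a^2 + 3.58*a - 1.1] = -13.5200000000000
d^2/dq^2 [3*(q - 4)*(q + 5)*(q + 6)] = 18*q + 42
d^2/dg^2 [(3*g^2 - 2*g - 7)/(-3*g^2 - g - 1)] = 2*(27*g^3 + 216*g^2 + 45*g - 19)/(27*g^6 + 27*g^5 + 36*g^4 + 19*g^3 + 12*g^2 + 3*g + 1)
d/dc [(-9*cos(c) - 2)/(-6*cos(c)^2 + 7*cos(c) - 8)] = (-54*sin(c)^2 + 24*cos(c) - 32)*sin(c)/(6*cos(c)^2 - 7*cos(c) + 8)^2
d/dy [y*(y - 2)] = 2*y - 2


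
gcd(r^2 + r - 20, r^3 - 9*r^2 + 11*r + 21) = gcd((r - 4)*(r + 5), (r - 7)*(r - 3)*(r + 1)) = 1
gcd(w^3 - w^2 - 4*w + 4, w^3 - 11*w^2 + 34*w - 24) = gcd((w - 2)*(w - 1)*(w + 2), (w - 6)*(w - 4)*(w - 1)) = w - 1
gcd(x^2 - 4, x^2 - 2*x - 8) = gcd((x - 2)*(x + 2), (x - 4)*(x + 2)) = x + 2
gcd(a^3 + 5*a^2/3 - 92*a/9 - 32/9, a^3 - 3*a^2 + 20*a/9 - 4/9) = 1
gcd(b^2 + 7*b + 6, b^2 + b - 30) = b + 6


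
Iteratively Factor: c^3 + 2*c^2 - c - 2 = (c - 1)*(c^2 + 3*c + 2) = (c - 1)*(c + 2)*(c + 1)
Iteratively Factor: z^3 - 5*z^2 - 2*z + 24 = (z + 2)*(z^2 - 7*z + 12) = (z - 4)*(z + 2)*(z - 3)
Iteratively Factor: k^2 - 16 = (k - 4)*(k + 4)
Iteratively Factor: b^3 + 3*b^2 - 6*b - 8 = (b - 2)*(b^2 + 5*b + 4) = (b - 2)*(b + 4)*(b + 1)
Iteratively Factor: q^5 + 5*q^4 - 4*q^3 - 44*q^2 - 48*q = (q + 4)*(q^4 + q^3 - 8*q^2 - 12*q) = (q + 2)*(q + 4)*(q^3 - q^2 - 6*q) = (q + 2)^2*(q + 4)*(q^2 - 3*q) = (q - 3)*(q + 2)^2*(q + 4)*(q)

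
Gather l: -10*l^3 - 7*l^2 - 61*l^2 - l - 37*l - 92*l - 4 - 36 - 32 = -10*l^3 - 68*l^2 - 130*l - 72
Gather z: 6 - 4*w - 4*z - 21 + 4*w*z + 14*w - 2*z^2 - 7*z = 10*w - 2*z^2 + z*(4*w - 11) - 15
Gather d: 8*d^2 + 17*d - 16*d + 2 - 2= 8*d^2 + d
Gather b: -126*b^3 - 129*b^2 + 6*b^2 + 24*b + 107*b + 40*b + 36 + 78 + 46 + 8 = -126*b^3 - 123*b^2 + 171*b + 168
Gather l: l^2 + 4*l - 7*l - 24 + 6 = l^2 - 3*l - 18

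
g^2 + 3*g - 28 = (g - 4)*(g + 7)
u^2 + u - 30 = (u - 5)*(u + 6)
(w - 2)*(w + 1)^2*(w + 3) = w^4 + 3*w^3 - 3*w^2 - 11*w - 6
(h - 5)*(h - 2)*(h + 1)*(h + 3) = h^4 - 3*h^3 - 15*h^2 + 19*h + 30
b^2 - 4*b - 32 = (b - 8)*(b + 4)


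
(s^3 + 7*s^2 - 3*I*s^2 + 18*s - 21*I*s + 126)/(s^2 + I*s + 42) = (s^2 + s*(7 + 3*I) + 21*I)/(s + 7*I)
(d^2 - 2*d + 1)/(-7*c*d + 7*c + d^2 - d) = (1 - d)/(7*c - d)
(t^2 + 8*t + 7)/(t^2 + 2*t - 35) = (t + 1)/(t - 5)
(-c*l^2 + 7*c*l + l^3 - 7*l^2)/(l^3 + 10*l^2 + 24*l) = (-c*l + 7*c + l^2 - 7*l)/(l^2 + 10*l + 24)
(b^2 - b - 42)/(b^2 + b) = (b^2 - b - 42)/(b*(b + 1))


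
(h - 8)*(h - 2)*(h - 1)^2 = h^4 - 12*h^3 + 37*h^2 - 42*h + 16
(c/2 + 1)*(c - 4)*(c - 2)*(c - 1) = c^4/2 - 5*c^3/2 + 10*c - 8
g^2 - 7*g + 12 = (g - 4)*(g - 3)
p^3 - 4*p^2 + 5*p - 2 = (p - 2)*(p - 1)^2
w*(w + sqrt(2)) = w^2 + sqrt(2)*w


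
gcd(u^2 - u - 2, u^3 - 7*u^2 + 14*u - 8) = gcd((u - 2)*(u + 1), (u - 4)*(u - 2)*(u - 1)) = u - 2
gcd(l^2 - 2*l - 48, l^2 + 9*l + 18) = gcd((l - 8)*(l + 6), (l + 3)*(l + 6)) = l + 6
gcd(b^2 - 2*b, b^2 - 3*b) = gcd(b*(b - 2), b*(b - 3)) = b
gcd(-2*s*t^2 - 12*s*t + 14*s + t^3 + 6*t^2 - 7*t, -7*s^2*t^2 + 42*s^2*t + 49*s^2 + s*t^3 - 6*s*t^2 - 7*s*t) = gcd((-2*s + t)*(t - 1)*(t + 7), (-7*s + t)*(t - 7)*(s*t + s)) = 1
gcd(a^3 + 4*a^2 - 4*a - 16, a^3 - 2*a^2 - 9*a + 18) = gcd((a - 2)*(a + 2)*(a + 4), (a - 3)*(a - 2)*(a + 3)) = a - 2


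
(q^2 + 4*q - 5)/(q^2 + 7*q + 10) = (q - 1)/(q + 2)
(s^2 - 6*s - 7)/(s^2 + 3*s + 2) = (s - 7)/(s + 2)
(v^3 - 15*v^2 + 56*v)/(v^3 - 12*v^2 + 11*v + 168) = v/(v + 3)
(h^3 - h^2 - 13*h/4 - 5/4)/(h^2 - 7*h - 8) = (h^2 - 2*h - 5/4)/(h - 8)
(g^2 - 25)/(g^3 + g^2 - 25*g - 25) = 1/(g + 1)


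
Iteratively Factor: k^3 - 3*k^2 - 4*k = (k + 1)*(k^2 - 4*k) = (k - 4)*(k + 1)*(k)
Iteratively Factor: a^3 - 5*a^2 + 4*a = (a - 4)*(a^2 - a) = a*(a - 4)*(a - 1)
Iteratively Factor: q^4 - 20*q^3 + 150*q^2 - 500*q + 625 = (q - 5)*(q^3 - 15*q^2 + 75*q - 125) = (q - 5)^2*(q^2 - 10*q + 25) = (q - 5)^3*(q - 5)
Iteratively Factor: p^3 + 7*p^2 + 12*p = (p + 3)*(p^2 + 4*p) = (p + 3)*(p + 4)*(p)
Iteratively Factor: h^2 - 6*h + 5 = (h - 5)*(h - 1)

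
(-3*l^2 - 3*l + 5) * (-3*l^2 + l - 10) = 9*l^4 + 6*l^3 + 12*l^2 + 35*l - 50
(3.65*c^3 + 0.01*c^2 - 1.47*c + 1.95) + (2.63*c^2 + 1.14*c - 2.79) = 3.65*c^3 + 2.64*c^2 - 0.33*c - 0.84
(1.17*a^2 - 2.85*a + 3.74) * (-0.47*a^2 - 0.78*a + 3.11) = -0.5499*a^4 + 0.4269*a^3 + 4.1039*a^2 - 11.7807*a + 11.6314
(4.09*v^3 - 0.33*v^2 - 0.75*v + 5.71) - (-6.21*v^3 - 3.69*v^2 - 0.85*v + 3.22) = 10.3*v^3 + 3.36*v^2 + 0.1*v + 2.49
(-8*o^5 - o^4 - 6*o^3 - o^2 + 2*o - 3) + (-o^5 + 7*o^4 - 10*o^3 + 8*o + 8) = -9*o^5 + 6*o^4 - 16*o^3 - o^2 + 10*o + 5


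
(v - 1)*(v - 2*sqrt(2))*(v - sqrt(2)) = v^3 - 3*sqrt(2)*v^2 - v^2 + 4*v + 3*sqrt(2)*v - 4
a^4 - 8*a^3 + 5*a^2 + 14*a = a*(a - 7)*(a - 2)*(a + 1)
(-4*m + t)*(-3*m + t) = 12*m^2 - 7*m*t + t^2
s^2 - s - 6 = (s - 3)*(s + 2)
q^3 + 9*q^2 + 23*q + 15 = (q + 1)*(q + 3)*(q + 5)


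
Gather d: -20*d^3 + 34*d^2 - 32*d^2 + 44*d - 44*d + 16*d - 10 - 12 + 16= -20*d^3 + 2*d^2 + 16*d - 6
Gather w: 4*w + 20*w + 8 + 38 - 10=24*w + 36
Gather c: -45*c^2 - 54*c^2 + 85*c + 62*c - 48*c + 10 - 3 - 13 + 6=-99*c^2 + 99*c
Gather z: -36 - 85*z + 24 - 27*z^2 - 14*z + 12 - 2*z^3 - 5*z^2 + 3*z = -2*z^3 - 32*z^2 - 96*z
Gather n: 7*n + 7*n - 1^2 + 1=14*n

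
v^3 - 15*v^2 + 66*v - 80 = (v - 8)*(v - 5)*(v - 2)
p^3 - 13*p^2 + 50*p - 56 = (p - 7)*(p - 4)*(p - 2)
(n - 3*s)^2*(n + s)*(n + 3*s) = n^4 - 2*n^3*s - 12*n^2*s^2 + 18*n*s^3 + 27*s^4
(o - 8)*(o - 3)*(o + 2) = o^3 - 9*o^2 + 2*o + 48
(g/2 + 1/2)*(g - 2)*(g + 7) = g^3/2 + 3*g^2 - 9*g/2 - 7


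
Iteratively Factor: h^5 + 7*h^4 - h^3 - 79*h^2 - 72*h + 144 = (h + 4)*(h^4 + 3*h^3 - 13*h^2 - 27*h + 36) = (h + 3)*(h + 4)*(h^3 - 13*h + 12) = (h - 1)*(h + 3)*(h + 4)*(h^2 + h - 12) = (h - 3)*(h - 1)*(h + 3)*(h + 4)*(h + 4)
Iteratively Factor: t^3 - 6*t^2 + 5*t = (t - 1)*(t^2 - 5*t) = t*(t - 1)*(t - 5)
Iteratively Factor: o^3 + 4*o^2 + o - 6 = (o + 3)*(o^2 + o - 2) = (o - 1)*(o + 3)*(o + 2)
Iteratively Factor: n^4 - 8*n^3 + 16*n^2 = (n)*(n^3 - 8*n^2 + 16*n) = n*(n - 4)*(n^2 - 4*n) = n*(n - 4)^2*(n)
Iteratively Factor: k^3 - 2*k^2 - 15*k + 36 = (k + 4)*(k^2 - 6*k + 9) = (k - 3)*(k + 4)*(k - 3)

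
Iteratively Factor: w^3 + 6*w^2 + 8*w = (w + 4)*(w^2 + 2*w) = (w + 2)*(w + 4)*(w)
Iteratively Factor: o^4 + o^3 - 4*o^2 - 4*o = (o)*(o^3 + o^2 - 4*o - 4) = o*(o - 2)*(o^2 + 3*o + 2) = o*(o - 2)*(o + 1)*(o + 2)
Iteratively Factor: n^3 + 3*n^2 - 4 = (n - 1)*(n^2 + 4*n + 4) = (n - 1)*(n + 2)*(n + 2)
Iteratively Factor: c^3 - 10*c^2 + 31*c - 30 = (c - 3)*(c^2 - 7*c + 10) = (c - 5)*(c - 3)*(c - 2)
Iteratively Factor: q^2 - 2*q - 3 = (q + 1)*(q - 3)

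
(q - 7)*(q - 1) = q^2 - 8*q + 7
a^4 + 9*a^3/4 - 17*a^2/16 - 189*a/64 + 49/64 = (a - 1)*(a - 1/4)*(a + 7/4)^2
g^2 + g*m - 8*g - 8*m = (g - 8)*(g + m)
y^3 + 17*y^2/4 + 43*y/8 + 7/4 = (y + 1/2)*(y + 7/4)*(y + 2)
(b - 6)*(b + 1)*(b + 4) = b^3 - b^2 - 26*b - 24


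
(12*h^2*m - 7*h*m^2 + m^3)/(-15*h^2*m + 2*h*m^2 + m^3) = (-4*h + m)/(5*h + m)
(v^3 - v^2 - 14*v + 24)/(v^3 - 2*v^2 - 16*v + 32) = (v - 3)/(v - 4)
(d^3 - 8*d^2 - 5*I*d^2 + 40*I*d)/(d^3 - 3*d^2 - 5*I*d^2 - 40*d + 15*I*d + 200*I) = d/(d + 5)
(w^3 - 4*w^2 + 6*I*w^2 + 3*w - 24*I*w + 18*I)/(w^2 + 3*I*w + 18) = (w^2 - 4*w + 3)/(w - 3*I)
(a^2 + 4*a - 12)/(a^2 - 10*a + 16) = (a + 6)/(a - 8)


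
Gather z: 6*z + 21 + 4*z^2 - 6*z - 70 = 4*z^2 - 49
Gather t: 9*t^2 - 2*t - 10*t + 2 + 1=9*t^2 - 12*t + 3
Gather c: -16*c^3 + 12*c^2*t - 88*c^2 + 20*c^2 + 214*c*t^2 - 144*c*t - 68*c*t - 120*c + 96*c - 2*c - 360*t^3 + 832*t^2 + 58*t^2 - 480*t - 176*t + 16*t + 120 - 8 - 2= -16*c^3 + c^2*(12*t - 68) + c*(214*t^2 - 212*t - 26) - 360*t^3 + 890*t^2 - 640*t + 110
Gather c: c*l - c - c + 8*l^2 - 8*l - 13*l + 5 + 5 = c*(l - 2) + 8*l^2 - 21*l + 10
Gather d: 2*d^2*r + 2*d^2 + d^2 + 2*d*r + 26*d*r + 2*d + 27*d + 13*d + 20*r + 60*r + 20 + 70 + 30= d^2*(2*r + 3) + d*(28*r + 42) + 80*r + 120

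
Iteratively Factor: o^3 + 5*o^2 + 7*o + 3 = (o + 3)*(o^2 + 2*o + 1) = (o + 1)*(o + 3)*(o + 1)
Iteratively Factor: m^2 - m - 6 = (m - 3)*(m + 2)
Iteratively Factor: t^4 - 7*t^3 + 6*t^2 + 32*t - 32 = (t - 1)*(t^3 - 6*t^2 + 32) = (t - 4)*(t - 1)*(t^2 - 2*t - 8) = (t - 4)^2*(t - 1)*(t + 2)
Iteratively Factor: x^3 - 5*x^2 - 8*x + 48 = (x + 3)*(x^2 - 8*x + 16) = (x - 4)*(x + 3)*(x - 4)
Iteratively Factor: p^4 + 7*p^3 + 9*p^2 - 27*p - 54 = (p - 2)*(p^3 + 9*p^2 + 27*p + 27) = (p - 2)*(p + 3)*(p^2 + 6*p + 9) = (p - 2)*(p + 3)^2*(p + 3)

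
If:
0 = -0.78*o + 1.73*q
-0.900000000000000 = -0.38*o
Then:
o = 2.37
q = 1.07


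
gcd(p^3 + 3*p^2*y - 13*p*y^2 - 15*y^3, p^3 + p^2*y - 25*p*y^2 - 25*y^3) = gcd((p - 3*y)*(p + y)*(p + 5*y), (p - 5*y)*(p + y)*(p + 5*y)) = p^2 + 6*p*y + 5*y^2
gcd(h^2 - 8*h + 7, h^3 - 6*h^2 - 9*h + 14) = h^2 - 8*h + 7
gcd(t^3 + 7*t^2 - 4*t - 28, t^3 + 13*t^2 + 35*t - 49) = t + 7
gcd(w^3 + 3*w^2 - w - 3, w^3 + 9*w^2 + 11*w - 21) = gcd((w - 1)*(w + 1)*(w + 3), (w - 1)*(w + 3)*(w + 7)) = w^2 + 2*w - 3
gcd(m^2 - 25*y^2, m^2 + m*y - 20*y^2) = m + 5*y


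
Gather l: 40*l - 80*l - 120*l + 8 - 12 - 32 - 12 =-160*l - 48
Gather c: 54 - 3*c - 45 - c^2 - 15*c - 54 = -c^2 - 18*c - 45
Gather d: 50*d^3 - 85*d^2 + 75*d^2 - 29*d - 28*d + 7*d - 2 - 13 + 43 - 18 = 50*d^3 - 10*d^2 - 50*d + 10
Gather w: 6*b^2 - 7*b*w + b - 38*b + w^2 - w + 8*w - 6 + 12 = 6*b^2 - 37*b + w^2 + w*(7 - 7*b) + 6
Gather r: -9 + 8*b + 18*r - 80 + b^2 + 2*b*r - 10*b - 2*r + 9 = b^2 - 2*b + r*(2*b + 16) - 80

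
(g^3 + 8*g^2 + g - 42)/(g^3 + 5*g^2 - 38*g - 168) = (g^2 + g - 6)/(g^2 - 2*g - 24)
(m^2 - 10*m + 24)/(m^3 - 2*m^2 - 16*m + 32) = (m - 6)/(m^2 + 2*m - 8)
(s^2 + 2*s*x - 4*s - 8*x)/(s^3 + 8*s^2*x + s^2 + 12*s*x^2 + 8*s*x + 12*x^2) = (s - 4)/(s^2 + 6*s*x + s + 6*x)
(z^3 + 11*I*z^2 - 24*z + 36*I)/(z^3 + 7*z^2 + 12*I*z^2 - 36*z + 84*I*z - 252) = (z - I)/(z + 7)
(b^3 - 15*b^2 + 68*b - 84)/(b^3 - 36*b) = (b^2 - 9*b + 14)/(b*(b + 6))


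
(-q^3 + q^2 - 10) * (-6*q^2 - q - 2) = 6*q^5 - 5*q^4 + q^3 + 58*q^2 + 10*q + 20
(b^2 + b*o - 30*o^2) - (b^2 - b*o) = 2*b*o - 30*o^2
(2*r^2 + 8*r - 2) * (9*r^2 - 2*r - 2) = 18*r^4 + 68*r^3 - 38*r^2 - 12*r + 4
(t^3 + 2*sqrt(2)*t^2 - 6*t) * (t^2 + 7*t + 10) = t^5 + 2*sqrt(2)*t^4 + 7*t^4 + 4*t^3 + 14*sqrt(2)*t^3 - 42*t^2 + 20*sqrt(2)*t^2 - 60*t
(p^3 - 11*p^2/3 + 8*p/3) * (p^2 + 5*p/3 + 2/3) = p^5 - 2*p^4 - 25*p^3/9 + 2*p^2 + 16*p/9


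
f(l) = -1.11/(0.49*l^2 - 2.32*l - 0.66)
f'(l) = -1.11*(2.32 - 0.98*l)/(0.49*l^2 - 2.32*l - 0.66)^2 = (1.0878*l - 2.5752)/(-0.49*l^2 + 2.32*l + 0.66)^2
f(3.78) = 0.46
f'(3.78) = 0.26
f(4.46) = 0.88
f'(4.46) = 1.43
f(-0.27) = -523.34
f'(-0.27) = -637727.26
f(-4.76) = -0.05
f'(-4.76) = -0.02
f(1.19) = 0.41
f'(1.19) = -0.17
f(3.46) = 0.39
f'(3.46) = 0.15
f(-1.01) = -0.51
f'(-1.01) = -0.77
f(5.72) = -0.53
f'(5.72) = 0.83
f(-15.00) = -0.01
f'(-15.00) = -0.00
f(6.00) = -0.36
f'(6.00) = 0.42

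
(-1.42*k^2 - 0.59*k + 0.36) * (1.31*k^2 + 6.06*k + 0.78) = -1.8602*k^4 - 9.3781*k^3 - 4.2114*k^2 + 1.7214*k + 0.2808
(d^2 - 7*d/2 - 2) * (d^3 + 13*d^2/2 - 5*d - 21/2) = d^5 + 3*d^4 - 119*d^3/4 - 6*d^2 + 187*d/4 + 21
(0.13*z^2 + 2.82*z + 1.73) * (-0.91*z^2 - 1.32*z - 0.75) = -0.1183*z^4 - 2.7378*z^3 - 5.3942*z^2 - 4.3986*z - 1.2975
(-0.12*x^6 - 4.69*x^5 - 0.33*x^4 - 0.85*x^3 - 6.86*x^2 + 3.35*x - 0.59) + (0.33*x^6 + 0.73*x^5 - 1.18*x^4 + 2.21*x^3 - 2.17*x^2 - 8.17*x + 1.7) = 0.21*x^6 - 3.96*x^5 - 1.51*x^4 + 1.36*x^3 - 9.03*x^2 - 4.82*x + 1.11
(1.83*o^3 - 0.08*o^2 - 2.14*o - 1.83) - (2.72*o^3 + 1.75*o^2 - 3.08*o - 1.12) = -0.89*o^3 - 1.83*o^2 + 0.94*o - 0.71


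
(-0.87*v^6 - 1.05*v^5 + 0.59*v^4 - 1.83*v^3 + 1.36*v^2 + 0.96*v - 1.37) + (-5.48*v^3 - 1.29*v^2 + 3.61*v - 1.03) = -0.87*v^6 - 1.05*v^5 + 0.59*v^4 - 7.31*v^3 + 0.0700000000000001*v^2 + 4.57*v - 2.4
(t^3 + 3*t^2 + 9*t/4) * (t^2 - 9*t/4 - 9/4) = t^5 + 3*t^4/4 - 27*t^3/4 - 189*t^2/16 - 81*t/16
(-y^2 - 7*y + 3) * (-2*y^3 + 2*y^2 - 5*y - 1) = 2*y^5 + 12*y^4 - 15*y^3 + 42*y^2 - 8*y - 3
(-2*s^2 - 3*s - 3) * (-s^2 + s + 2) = 2*s^4 + s^3 - 4*s^2 - 9*s - 6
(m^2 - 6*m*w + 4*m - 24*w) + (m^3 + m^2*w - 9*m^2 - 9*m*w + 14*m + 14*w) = m^3 + m^2*w - 8*m^2 - 15*m*w + 18*m - 10*w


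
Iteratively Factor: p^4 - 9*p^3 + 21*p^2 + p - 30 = (p - 3)*(p^3 - 6*p^2 + 3*p + 10) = (p - 3)*(p + 1)*(p^2 - 7*p + 10) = (p - 3)*(p - 2)*(p + 1)*(p - 5)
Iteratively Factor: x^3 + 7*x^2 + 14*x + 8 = (x + 4)*(x^2 + 3*x + 2) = (x + 1)*(x + 4)*(x + 2)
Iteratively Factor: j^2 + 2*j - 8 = (j + 4)*(j - 2)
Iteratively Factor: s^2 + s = (s)*(s + 1)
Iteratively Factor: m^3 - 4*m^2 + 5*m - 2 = (m - 1)*(m^2 - 3*m + 2) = (m - 2)*(m - 1)*(m - 1)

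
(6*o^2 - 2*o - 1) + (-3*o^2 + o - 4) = 3*o^2 - o - 5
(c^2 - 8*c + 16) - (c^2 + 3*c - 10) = 26 - 11*c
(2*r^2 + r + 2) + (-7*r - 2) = 2*r^2 - 6*r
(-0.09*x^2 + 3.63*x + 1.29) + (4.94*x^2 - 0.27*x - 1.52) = 4.85*x^2 + 3.36*x - 0.23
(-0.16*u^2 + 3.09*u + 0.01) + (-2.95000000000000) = -0.16*u^2 + 3.09*u - 2.94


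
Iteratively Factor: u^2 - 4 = (u + 2)*(u - 2)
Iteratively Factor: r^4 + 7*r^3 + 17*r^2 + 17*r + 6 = (r + 2)*(r^3 + 5*r^2 + 7*r + 3) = (r + 1)*(r + 2)*(r^2 + 4*r + 3) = (r + 1)*(r + 2)*(r + 3)*(r + 1)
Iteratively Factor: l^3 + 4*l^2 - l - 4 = (l + 1)*(l^2 + 3*l - 4) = (l - 1)*(l + 1)*(l + 4)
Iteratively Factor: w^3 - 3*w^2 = (w)*(w^2 - 3*w) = w*(w - 3)*(w)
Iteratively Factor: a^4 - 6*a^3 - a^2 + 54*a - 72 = (a - 3)*(a^3 - 3*a^2 - 10*a + 24) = (a - 3)*(a + 3)*(a^2 - 6*a + 8) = (a - 4)*(a - 3)*(a + 3)*(a - 2)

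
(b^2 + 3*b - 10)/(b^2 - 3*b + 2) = (b + 5)/(b - 1)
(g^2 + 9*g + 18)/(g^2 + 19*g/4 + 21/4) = 4*(g + 6)/(4*g + 7)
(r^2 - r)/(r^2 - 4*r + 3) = r/(r - 3)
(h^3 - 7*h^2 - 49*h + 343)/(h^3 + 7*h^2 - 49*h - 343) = (h - 7)/(h + 7)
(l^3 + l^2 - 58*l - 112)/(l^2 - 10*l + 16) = (l^2 + 9*l + 14)/(l - 2)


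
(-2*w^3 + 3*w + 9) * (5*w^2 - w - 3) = -10*w^5 + 2*w^4 + 21*w^3 + 42*w^2 - 18*w - 27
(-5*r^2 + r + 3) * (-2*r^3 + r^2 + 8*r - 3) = 10*r^5 - 7*r^4 - 45*r^3 + 26*r^2 + 21*r - 9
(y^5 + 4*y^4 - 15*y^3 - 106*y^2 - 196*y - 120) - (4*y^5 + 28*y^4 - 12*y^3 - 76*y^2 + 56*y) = -3*y^5 - 24*y^4 - 3*y^3 - 30*y^2 - 252*y - 120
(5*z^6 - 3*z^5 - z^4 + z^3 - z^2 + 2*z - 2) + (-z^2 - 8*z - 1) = 5*z^6 - 3*z^5 - z^4 + z^3 - 2*z^2 - 6*z - 3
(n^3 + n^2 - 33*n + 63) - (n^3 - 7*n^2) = 8*n^2 - 33*n + 63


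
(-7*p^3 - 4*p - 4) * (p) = -7*p^4 - 4*p^2 - 4*p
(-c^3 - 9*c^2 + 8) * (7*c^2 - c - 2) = -7*c^5 - 62*c^4 + 11*c^3 + 74*c^2 - 8*c - 16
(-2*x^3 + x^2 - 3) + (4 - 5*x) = -2*x^3 + x^2 - 5*x + 1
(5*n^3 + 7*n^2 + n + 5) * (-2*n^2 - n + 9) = -10*n^5 - 19*n^4 + 36*n^3 + 52*n^2 + 4*n + 45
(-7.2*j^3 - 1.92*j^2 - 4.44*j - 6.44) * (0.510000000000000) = -3.672*j^3 - 0.9792*j^2 - 2.2644*j - 3.2844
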